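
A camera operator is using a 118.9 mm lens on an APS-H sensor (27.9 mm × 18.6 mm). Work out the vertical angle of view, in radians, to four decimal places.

0.1561 rad

Angle of view α = 2·arctan(h/2f) with h = 18.6 mm and f = 118.9 mm.
h/2f = 0.07822; arctan(0.07822) ≈ 0.0781 rad, so α ≈ 0.1561 rad.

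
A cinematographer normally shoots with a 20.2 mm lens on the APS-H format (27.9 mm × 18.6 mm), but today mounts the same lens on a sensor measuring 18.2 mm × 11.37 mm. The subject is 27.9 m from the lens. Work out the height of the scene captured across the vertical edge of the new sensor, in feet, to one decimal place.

The focal length stays 20.2 mm; the relevant sensor dimension is now h = 11.37 mm. Object distance dₒ = 27.9 m = 27900 mm.
Thin-lens field height W = h·(dₒ − f)/f = 11.37 × (27900 − 20.2)/20.2 ≈ 15692.739 mm = 15692.739/304.8 ft = 51.4854 ft.

51.5 ft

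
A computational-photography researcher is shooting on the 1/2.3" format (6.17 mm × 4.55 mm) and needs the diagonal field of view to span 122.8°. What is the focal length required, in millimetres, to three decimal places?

Sensor diagonal = √(6.17² + 4.55²) = √58.7714 ≈ 7.6663 mm.
From α = 2·arctan(d/2f) we get f = d / (2·tan(α/2)).
With d = 7.6663 mm and α/2 = 61.4°, tan(α/2) ≈ 1.83413, so f ≈ 7.6663 / 3.66826 ≈ 2.0899 mm.

2.090 mm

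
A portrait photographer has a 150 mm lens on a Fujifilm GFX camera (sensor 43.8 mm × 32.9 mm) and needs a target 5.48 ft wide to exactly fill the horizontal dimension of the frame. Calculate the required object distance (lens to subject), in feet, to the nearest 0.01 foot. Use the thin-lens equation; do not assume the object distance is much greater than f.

19.26 ft

W: 5.48 ft × 304.8 mm/ft = 1670.30 mm.
Magnification m = w/W = dᵢ/dₒ; combined with 1/f = 1/dₒ + 1/dᵢ this gives dₒ = f·(1 + W/w).
dₒ = 150 mm × (1 + 1670.3/43.8) = 150 × 39.1348 ≈ 5870.219 mm = 5870.219/304.8 ft = 19.2592 ft.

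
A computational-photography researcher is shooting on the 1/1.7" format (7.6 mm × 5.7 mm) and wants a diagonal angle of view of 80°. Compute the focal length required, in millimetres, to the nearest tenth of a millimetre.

5.7 mm

Sensor diagonal = √(7.6² + 5.7²) = √90.2500 ≈ 9.5000 mm.
From α = 2·arctan(d/2f) we get f = d / (2·tan(α/2)).
With d = 9.5000 mm and α/2 = 40°, tan(α/2) ≈ 0.83910, so f ≈ 9.5000 / 1.67820 ≈ 5.6608 mm.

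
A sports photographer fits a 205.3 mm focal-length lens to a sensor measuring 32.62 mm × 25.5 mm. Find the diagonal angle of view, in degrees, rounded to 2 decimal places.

Sensor diagonal = √(32.62² + 25.5²) = √1714.3144 ≈ 41.4043 mm.
Angle of view α = 2·arctan(d/2f) with d = 41.4043 mm and f = 205.3 mm.
d/2f = 0.10084; arctan(0.10084) ≈ 5.7582°, so α ≈ 11.5163°.

11.52°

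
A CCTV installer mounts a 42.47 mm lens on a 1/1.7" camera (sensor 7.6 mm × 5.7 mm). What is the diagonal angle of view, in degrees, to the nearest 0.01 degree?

Sensor diagonal = √(7.6² + 5.7²) = √90.2500 ≈ 9.5000 mm.
Angle of view α = 2·arctan(d/2f) with d = 9.5000 mm and f = 42.47 mm.
d/2f = 0.11184; arctan(0.11184) ≈ 6.3816°, so α ≈ 12.7633°.

12.76°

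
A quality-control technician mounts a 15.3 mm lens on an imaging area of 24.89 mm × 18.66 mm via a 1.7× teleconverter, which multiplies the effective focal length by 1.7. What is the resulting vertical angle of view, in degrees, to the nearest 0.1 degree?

Effective focal length f = 15.3 × 1.7 = 26.01 mm.
α = 2·arctan(18.66 / (2 × 26.01)) = 2·arctan(0.35871) ≈ 39.4667°.

39.5°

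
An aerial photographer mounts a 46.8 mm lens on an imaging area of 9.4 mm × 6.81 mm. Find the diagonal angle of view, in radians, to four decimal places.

0.2468 rad

Sensor diagonal = √(9.4² + 6.81²) = √134.7361 ≈ 11.6076 mm.
Angle of view α = 2·arctan(d/2f) with d = 11.6076 mm and f = 46.8 mm.
d/2f = 0.12401; arctan(0.12401) ≈ 0.1234 rad, so α ≈ 0.2468 rad.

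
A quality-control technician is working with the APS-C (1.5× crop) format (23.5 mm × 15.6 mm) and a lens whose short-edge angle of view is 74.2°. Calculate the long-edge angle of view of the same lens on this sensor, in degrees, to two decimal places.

97.45°

From the short-edge AOV: f = 15.6 / (2·tan(37.1°)) = 15.6 / 1.51259 ≈ 10.3134 mm.
Long-edge AOV = 2·arctan(23.5 / (2 × 10.3134)) = 2·arctan(1.13929) ≈ 97.4505°.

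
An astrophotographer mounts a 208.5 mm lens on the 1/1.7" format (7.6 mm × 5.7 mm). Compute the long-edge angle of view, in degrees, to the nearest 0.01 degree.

Angle of view α = 2·arctan(w/2f) with w = 7.6 mm and f = 208.5 mm.
w/2f = 0.01823; arctan(0.01823) ≈ 1.0441°, so α ≈ 2.0882°.

2.09°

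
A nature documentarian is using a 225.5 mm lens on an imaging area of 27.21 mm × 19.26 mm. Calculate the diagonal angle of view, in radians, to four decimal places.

Sensor diagonal = √(27.21² + 19.26²) = √1111.3317 ≈ 33.3366 mm.
Angle of view α = 2·arctan(d/2f) with d = 33.3366 mm and f = 225.5 mm.
d/2f = 0.07392; arctan(0.07392) ≈ 0.0738 rad, so α ≈ 0.1476 rad.

0.1476 rad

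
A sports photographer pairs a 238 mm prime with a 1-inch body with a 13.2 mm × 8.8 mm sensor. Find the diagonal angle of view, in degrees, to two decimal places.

3.82°

Sensor diagonal = √(13.2² + 8.8²) = √251.6800 ≈ 15.8644 mm.
Angle of view α = 2·arctan(d/2f) with d = 15.8644 mm and f = 238 mm.
d/2f = 0.03333; arctan(0.03333) ≈ 1.9089°, so α ≈ 3.8178°.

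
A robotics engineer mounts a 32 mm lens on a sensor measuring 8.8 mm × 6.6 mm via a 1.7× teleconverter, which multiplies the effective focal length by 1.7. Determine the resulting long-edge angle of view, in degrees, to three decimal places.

9.248°

Effective focal length f = 32 × 1.7 = 54.4 mm.
α = 2·arctan(8.8 / (2 × 54.4)) = 2·arctan(0.08088) ≈ 9.2483°.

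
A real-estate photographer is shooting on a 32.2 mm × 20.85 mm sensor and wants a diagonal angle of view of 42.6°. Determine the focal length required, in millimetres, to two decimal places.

Sensor diagonal = √(32.2² + 20.85²) = √1471.5625 ≈ 38.3610 mm.
From α = 2·arctan(d/2f) we get f = d / (2·tan(α/2)).
With d = 38.3610 mm and α/2 = 21.3°, tan(α/2) ≈ 0.38988, so f ≈ 38.3610 / 0.77977 ≈ 49.1954 mm.

49.20 mm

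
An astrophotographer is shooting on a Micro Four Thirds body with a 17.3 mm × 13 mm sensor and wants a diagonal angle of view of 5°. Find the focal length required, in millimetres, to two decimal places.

Sensor diagonal = √(17.3² + 13²) = √468.2900 ≈ 21.6400 mm.
From α = 2·arctan(d/2f) we get f = d / (2·tan(α/2)).
With d = 21.6400 mm and α/2 = 2.5°, tan(α/2) ≈ 0.04366, so f ≈ 21.6400 / 0.08732 ≈ 247.8188 mm.

247.82 mm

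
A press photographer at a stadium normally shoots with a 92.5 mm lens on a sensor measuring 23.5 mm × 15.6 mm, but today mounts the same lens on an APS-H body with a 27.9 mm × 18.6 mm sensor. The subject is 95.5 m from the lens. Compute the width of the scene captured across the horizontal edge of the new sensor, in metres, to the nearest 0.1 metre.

28.8 m

The focal length stays 92.5 mm; the relevant sensor dimension is now w = 27.9 mm. Object distance dₒ = 95.5 m = 95500 mm.
Thin-lens field width W = w·(dₒ − f)/f = 27.9 × (95500 − 92.5)/92.5 ≈ 28776.965 mm = 28.777 m.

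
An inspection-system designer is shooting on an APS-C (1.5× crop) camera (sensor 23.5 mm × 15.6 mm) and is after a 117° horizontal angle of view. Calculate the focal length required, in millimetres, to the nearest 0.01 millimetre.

From α = 2·arctan(w/2f) we get f = w / (2·tan(α/2)).
With w = 23.5 mm and α/2 = 58.5°, tan(α/2) ≈ 1.63185, so f ≈ 23.5 / 3.26370 ≈ 7.2004 mm.

7.20 mm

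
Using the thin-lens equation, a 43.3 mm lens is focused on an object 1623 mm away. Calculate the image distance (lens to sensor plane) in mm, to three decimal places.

44.487 mm

1/dᵢ = 1/f − 1/dₒ = 1/43.3 − 1/1623 = 0.0224785 mm⁻¹.
dᵢ = 1/0.0224785 ≈ 44.4869 mm.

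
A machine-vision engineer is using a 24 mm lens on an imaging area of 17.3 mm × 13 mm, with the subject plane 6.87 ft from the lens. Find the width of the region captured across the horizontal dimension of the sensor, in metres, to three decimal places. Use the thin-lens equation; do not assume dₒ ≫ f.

1.492 m

dₒ: 6.87 ft × 304.8 mm/ft = 2093.98 mm.
Similar triangles through the lens centre give W/dₒ = w/dᵢ; with 1/f = 1/dₒ + 1/dᵢ this gives W = w·(dₒ − f)/f.
W = 17.3 mm × (2093.98 − 24) / 24 = 17.3 × 86.2490 ≈ 1492.108 mm = 1.49211 m.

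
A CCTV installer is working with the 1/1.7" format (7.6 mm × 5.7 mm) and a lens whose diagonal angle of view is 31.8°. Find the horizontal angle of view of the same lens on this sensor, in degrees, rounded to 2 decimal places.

25.68°

Sensor diagonal = √(7.6² + 5.7²) = √90.2500 ≈ 9.5000 mm.
From the diagonal AOV: f = 9.5000 / (2·tan(15.9°)) = 9.5000 / 0.56971 ≈ 16.6750 mm.
Horizontal AOV = 2·arctan(7.6 / (2 × 16.6750)) = 2·arctan(0.22789) ≈ 25.6753°.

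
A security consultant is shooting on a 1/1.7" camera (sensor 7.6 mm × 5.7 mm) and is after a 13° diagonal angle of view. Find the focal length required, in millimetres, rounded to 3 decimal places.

41.690 mm

Sensor diagonal = √(7.6² + 5.7²) = √90.2500 ≈ 9.5000 mm.
From α = 2·arctan(d/2f) we get f = d / (2·tan(α/2)).
With d = 9.5000 mm and α/2 = 6.5°, tan(α/2) ≈ 0.11394, so f ≈ 9.5000 / 0.22787 ≈ 41.6902 mm.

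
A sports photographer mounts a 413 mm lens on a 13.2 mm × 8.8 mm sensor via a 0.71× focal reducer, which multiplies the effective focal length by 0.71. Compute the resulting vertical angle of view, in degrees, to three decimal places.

1.719°

Effective focal length f = 413 × 0.71 = 293.23 mm.
α = 2·arctan(8.8 / (2 × 293.23)) = 2·arctan(0.01501) ≈ 1.7194°.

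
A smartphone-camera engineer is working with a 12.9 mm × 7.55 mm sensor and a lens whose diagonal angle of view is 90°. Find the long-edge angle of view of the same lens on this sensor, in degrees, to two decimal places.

Sensor diagonal = √(12.9² + 7.55²) = √223.4125 ≈ 14.9470 mm.
From the diagonal AOV: f = 14.9470 / (2·tan(45°)) = 14.9470 / 2.00000 ≈ 7.4735 mm.
Long-edge AOV = 2·arctan(12.9 / (2 × 7.4735)) = 2·arctan(0.86305) ≈ 81.5917°.

81.59°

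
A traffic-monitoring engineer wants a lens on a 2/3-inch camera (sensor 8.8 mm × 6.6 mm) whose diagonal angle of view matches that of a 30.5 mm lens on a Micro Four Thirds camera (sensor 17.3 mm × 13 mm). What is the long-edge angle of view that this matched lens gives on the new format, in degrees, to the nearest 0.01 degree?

Sensor diagonal = √(17.3² + 13²) = √468.2900 ≈ 21.6400 mm.
Sensor diagonal = √(8.8² + 6.6²) = √121.0000 ≈ 11.0000 mm.
Equal diagonal AOV ⇒ f₂ = f₁ · 11.0000/21.6400 = 30.5 × 0.50832 ≈ 15.5037 mm.
Long-edge AOV on the new format = 2·arctan(8.8 / (2 × 15.5037)) = 2·arctan(0.28380) ≈ 31.6882°.

31.69°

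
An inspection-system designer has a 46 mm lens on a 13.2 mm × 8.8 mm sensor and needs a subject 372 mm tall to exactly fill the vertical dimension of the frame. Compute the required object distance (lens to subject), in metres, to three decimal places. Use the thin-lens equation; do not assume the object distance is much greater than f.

1.991 m

Magnification m = h/W = dᵢ/dₒ; combined with 1/f = 1/dₒ + 1/dᵢ this gives dₒ = f·(1 + W/h).
dₒ = 46 mm × (1 + 372/8.8) = 46 × 43.2727 ≈ 1990.545 mm = 1.99055 m.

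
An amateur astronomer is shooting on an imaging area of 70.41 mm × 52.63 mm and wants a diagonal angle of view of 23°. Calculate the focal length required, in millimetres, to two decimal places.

Sensor diagonal = √(70.41² + 52.63²) = √7727.4850 ≈ 87.9061 mm.
From α = 2·arctan(d/2f) we get f = d / (2·tan(α/2)).
With d = 87.9061 mm and α/2 = 11.5°, tan(α/2) ≈ 0.20345, so f ≈ 87.9061 / 0.40690 ≈ 216.0362 mm.

216.04 mm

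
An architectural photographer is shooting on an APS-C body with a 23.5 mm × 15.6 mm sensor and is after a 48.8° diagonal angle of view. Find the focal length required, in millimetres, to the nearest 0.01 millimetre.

31.09 mm

Sensor diagonal = √(23.5² + 15.6²) = √795.6100 ≈ 28.2066 mm.
From α = 2·arctan(d/2f) we get f = d / (2·tan(α/2)).
With d = 28.2066 mm and α/2 = 24.4°, tan(α/2) ≈ 0.45362, so f ≈ 28.2066 / 0.90724 ≈ 31.0905 mm.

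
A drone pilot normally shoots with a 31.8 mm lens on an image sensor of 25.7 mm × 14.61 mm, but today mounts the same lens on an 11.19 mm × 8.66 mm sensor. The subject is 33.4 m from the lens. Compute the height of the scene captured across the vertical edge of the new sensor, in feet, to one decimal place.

29.8 ft

The focal length stays 31.8 mm; the relevant sensor dimension is now h = 8.66 mm. Object distance dₒ = 33.4 m = 33400 mm.
Thin-lens field height W = h·(dₒ − f)/f = 8.66 × (33400 − 31.8)/31.8 ≈ 9087.063 mm = 9087.063/304.8 ft = 29.8132 ft.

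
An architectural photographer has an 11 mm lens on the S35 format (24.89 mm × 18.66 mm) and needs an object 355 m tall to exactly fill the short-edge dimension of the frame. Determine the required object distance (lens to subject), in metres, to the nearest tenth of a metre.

209.3 m

W: 355 m = 355000 mm.
Magnification m = h/W = dᵢ/dₒ; combined with 1/f = 1/dₒ + 1/dᵢ this gives dₒ = f·(1 + W/h).
dₒ = 11 mm × (1 + 355000/18.66) = 11 × 19025.6517 ≈ 209282.168 mm = 209.282 m.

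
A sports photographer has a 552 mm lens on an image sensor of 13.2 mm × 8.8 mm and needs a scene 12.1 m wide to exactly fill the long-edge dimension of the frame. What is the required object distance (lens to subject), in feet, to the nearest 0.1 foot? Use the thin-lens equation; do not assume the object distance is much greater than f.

1661.9 ft

W: 12.1 m = 12100 mm.
Magnification m = w/W = dᵢ/dₒ; combined with 1/f = 1/dₒ + 1/dᵢ this gives dₒ = f·(1 + W/w).
dₒ = 552 mm × (1 + 12100/13.2) = 552 × 917.6667 ≈ 506552.000 mm = 506552.000/304.8 ft = 1661.92 ft.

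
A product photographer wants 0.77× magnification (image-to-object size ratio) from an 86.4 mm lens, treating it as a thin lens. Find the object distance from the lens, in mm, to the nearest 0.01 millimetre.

With m = dᵢ/dₒ and 1/f = 1/dₒ + 1/dᵢ, substituting dᵢ = m·dₒ gives 1/f = (1 + 1/m)/dₒ, hence dₒ = f·(1 + 1/m).
dₒ = 86.4 × (1 + 1/0.77) = 86.4 × 2.29870 ≈ 198.608 mm.

198.61 mm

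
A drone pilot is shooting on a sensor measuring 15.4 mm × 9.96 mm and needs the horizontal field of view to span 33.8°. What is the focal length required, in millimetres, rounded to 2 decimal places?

From α = 2·arctan(w/2f) we get f = w / (2·tan(α/2)).
With w = 15.4 mm and α/2 = 16.9°, tan(α/2) ≈ 0.30382, so f ≈ 15.4 / 0.60765 ≈ 25.3437 mm.

25.34 mm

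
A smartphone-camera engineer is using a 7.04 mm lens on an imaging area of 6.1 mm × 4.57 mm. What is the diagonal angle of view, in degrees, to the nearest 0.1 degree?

56.9°

Sensor diagonal = √(6.1² + 4.57²) = √58.0949 ≈ 7.6220 mm.
Angle of view α = 2·arctan(d/2f) with d = 7.6220 mm and f = 7.04 mm.
d/2f = 0.54134; arctan(0.54134) ≈ 28.4282°, so α ≈ 56.8565°.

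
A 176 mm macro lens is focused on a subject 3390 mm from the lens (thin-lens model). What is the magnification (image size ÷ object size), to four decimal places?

Thin lens: 1/f = 1/dₒ + 1/dᵢ → 1/dᵢ = 1/176 − 1/3390 = 0.0053868 mm⁻¹, so dᵢ ≈ 185.6378 mm.
Magnification m = dᵢ/dₒ = 185.6378/3390 ≈ 0.05476.

0.0548×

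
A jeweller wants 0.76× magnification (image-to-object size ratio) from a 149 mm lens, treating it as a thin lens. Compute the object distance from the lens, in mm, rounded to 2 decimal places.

345.05 mm

With m = dᵢ/dₒ and 1/f = 1/dₒ + 1/dᵢ, substituting dᵢ = m·dₒ gives 1/f = (1 + 1/m)/dₒ, hence dₒ = f·(1 + 1/m).
dₒ = 149 × (1 + 1/0.76) = 149 × 2.31579 ≈ 345.053 mm.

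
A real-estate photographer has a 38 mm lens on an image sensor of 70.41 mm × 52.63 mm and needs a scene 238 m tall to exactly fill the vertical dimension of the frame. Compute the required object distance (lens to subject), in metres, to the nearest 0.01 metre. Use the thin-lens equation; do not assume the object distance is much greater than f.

W: 238 m = 238000 mm.
Magnification m = h/W = dᵢ/dₒ; combined with 1/f = 1/dₒ + 1/dᵢ this gives dₒ = f·(1 + W/h).
dₒ = 38 mm × (1 + 238000/52.63) = 38 × 4523.1357 ≈ 171879.155 mm = 171.879 m.

171.88 m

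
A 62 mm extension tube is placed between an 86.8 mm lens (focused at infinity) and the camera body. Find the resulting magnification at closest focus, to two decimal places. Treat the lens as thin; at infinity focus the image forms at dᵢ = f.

The tube moves the image plane from f to f + e, so dᵢ = 86.8 + 62 = 148.8 mm. Focus is achieved when 1/f = 1/dₒ + 1/dᵢ, giving dₒ = 1/(1/f − 1/(f+e)).
Magnification m = dᵢ/dₒ = (f+e)·(1/f − 1/(f+e)) = e/f = 62/86.8 ≈ 0.7143.

0.71×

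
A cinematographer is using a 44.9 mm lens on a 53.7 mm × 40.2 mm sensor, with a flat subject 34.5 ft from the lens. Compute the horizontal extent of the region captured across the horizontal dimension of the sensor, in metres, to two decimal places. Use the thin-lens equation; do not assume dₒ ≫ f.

dₒ: 34.5 ft × 304.8 mm/ft = 10515.60 mm.
Similar triangles through the lens centre give W/dₒ = w/dᵢ; with 1/f = 1/dₒ + 1/dᵢ this gives W = w·(dₒ − f)/f.
W = 53.7 mm × (10515.6 − 44.9) / 44.9 = 53.7 × 233.2004 ≈ 12522.864 mm = 12.5229 m.

12.52 m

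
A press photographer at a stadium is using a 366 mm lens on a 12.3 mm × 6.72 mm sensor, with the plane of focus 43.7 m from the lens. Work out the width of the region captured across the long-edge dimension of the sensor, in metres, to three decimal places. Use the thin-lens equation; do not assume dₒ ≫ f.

dₒ: 43.7 m = 43700 mm.
Similar triangles through the lens centre give W/dₒ = w/dᵢ; with 1/f = 1/dₒ + 1/dᵢ this gives W = w·(dₒ − f)/f.
W = 12.3 mm × (43700 − 366) / 366 = 12.3 × 118.3989 ≈ 1456.307 mm = 1.45631 m.

1.456 m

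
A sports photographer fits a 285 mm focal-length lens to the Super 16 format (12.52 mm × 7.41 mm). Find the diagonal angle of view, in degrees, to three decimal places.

2.924°

Sensor diagonal = √(12.52² + 7.41²) = √211.6585 ≈ 14.5485 mm.
Angle of view α = 2·arctan(d/2f) with d = 14.5485 mm and f = 285 mm.
d/2f = 0.02552; arctan(0.02552) ≈ 1.4621°, so α ≈ 2.9242°.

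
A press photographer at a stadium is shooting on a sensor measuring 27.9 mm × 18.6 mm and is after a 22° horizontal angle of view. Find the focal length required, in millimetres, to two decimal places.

71.77 mm

From α = 2·arctan(w/2f) we get f = w / (2·tan(α/2)).
With w = 27.9 mm and α/2 = 11°, tan(α/2) ≈ 0.19438, so f ≈ 27.9 / 0.38876 ≈ 71.7665 mm.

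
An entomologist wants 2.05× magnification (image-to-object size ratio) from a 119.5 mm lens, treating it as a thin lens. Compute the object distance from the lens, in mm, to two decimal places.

With m = dᵢ/dₒ and 1/f = 1/dₒ + 1/dᵢ, substituting dᵢ = m·dₒ gives 1/f = (1 + 1/m)/dₒ, hence dₒ = f·(1 + 1/m).
dₒ = 119.5 × (1 + 1/2.05) = 119.5 × 1.48780 ≈ 177.793 mm.

177.79 mm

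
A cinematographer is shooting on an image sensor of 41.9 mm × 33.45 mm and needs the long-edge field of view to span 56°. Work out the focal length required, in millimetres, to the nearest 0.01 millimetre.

39.40 mm

From α = 2·arctan(w/2f) we get f = w / (2·tan(α/2)).
With w = 41.9 mm and α/2 = 28°, tan(α/2) ≈ 0.53171, so f ≈ 41.9 / 1.06342 ≈ 39.4012 mm.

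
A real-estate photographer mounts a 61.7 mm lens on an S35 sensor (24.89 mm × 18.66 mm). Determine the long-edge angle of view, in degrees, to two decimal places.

22.81°

Angle of view α = 2·arctan(w/2f) with w = 24.89 mm and f = 61.7 mm.
w/2f = 0.20170; arctan(0.20170) ≈ 11.4037°, so α ≈ 22.8073°.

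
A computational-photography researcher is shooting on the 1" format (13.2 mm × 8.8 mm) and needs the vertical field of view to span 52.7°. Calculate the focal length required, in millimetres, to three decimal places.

From α = 2·arctan(h/2f) we get f = h / (2·tan(α/2)).
With h = 8.8 mm and α/2 = 26.35°, tan(α/2) ≈ 0.49532, so f ≈ 8.8 / 0.99063 ≈ 8.8832 mm.

8.883 mm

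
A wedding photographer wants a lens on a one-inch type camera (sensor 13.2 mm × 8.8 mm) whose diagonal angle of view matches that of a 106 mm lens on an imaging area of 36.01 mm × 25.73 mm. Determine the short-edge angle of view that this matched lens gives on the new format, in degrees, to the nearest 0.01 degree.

13.21°

Sensor diagonal = √(36.01² + 25.73²) = √1958.7530 ≈ 44.2578 mm.
Sensor diagonal = √(13.2² + 8.8²) = √251.6800 ≈ 15.8644 mm.
Equal diagonal AOV ⇒ f₂ = f₁ · 15.8644/44.2578 = 106 × 0.35845 ≈ 37.9962 mm.
Short-edge AOV on the new format = 2·arctan(8.8 / (2 × 37.9962)) = 2·arctan(0.11580) ≈ 13.2110°.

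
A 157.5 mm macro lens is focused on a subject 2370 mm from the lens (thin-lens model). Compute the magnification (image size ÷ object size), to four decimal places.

Thin lens: 1/f = 1/dₒ + 1/dᵢ → 1/dᵢ = 1/157.5 − 1/2370 = 0.0059273 mm⁻¹, so dᵢ ≈ 168.7119 mm.
Magnification m = dᵢ/dₒ = 168.7119/2370 ≈ 0.07119.

0.0712×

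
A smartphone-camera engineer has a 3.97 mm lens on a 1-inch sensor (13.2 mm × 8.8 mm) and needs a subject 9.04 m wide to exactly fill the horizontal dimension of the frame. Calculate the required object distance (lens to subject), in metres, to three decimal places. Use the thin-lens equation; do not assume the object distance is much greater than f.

2.723 m

W: 9.04 m = 9040 mm.
Magnification m = w/W = dᵢ/dₒ; combined with 1/f = 1/dₒ + 1/dᵢ this gives dₒ = f·(1 + W/w).
dₒ = 3.97 mm × (1 + 9040/13.2) = 3.97 × 685.8485 ≈ 2722.818 mm = 2.72282 m.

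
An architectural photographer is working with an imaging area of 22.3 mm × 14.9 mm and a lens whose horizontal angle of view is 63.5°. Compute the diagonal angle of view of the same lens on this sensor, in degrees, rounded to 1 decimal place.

73.3°

From the horizontal AOV: f = 22.3 / (2·tan(31.75°)) = 22.3 / 1.23764 ≈ 18.0182 mm.
Sensor diagonal = √(22.3² + 14.9²) = √719.3000 ≈ 26.8198 mm.
Diagonal AOV = 2·arctan(26.8198 / (2 × 18.0182)) = 2·arctan(0.74424) ≈ 73.3163°.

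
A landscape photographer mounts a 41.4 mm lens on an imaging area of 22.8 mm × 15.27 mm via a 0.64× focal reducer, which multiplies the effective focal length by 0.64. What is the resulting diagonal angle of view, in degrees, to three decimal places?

54.753°

Effective focal length f = 41.4 × 0.64 = 26.496 mm.
Sensor diagonal = √(22.8² + 15.27²) = √753.0129 ≈ 27.4411 mm.
α = 2·arctan(27.441 / (2 × 26.496)) = 2·arctan(0.51783) ≈ 54.7534°.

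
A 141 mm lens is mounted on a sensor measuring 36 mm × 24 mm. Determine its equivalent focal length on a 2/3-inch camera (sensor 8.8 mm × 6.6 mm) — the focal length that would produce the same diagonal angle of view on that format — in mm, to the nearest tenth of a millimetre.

35.8 mm

Sensor diagonal = √(36² + 24²) = √1872.0000 ≈ 43.2666 mm.
Sensor diagonal = √(8.8² + 6.6²) = √121.0000 ≈ 11.0000 mm.
Equal angle of view means equal diagonal/f ratio, so f₂ = f₁ · (diagonal₂/diagonal₁) = 141 × 11.0000/43.2666.
f₂ = 141 × 0.25424 ≈ 35.848 mm.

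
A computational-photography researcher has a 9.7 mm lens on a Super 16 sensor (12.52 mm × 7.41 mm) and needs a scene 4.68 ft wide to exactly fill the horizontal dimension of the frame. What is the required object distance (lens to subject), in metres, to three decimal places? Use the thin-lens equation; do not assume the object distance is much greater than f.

1.115 m

W: 4.68 ft × 304.8 mm/ft = 1426.46 mm.
Magnification m = w/W = dᵢ/dₒ; combined with 1/f = 1/dₒ + 1/dᵢ this gives dₒ = f·(1 + W/w).
dₒ = 9.7 mm × (1 + 1426.46/12.52) = 9.7 × 114.9348 ≈ 1114.868 mm = 1.11487 m.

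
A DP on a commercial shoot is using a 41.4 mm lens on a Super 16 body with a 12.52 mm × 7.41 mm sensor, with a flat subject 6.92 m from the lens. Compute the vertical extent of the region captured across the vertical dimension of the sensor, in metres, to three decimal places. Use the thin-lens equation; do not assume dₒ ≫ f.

1.231 m

dₒ: 6.92 m = 6920 mm.
Similar triangles through the lens centre give W/dₒ = h/dᵢ; with 1/f = 1/dₒ + 1/dᵢ this gives W = h·(dₒ − f)/f.
W = 7.41 mm × (6920 − 41.4) / 41.4 = 7.41 × 166.1498 ≈ 1231.170 mm = 1.23117 m.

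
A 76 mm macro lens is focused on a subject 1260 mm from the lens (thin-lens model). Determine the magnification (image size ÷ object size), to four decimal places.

Thin lens: 1/f = 1/dₒ + 1/dᵢ → 1/dᵢ = 1/76 − 1/1260 = 0.0123642 mm⁻¹, so dᵢ ≈ 80.8784 mm.
Magnification m = dᵢ/dₒ = 80.8784/1260 ≈ 0.06419.

0.0642×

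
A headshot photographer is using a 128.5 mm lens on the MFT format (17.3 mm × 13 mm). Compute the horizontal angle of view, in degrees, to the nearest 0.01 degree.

7.70°

Angle of view α = 2·arctan(w/2f) with w = 17.3 mm and f = 128.5 mm.
w/2f = 0.06732; arctan(0.06732) ≈ 3.8511°, so α ≈ 7.7021°.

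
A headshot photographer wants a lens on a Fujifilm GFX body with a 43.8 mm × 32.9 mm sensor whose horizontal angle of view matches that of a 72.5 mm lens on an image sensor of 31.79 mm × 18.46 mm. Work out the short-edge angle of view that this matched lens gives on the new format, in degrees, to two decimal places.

Equal horizontal AOV ⇒ f₂ = f₁ · 43.8/31.79 = 72.5 × 1.37779 ≈ 99.8899 mm.
Short-edge AOV on the new format = 2·arctan(32.9 / (2 × 99.8899)) = 2·arctan(0.16468) ≈ 18.7032°.

18.70°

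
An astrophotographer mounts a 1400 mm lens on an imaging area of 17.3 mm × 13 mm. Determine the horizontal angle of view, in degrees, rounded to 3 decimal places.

0.708°

Angle of view α = 2·arctan(w/2f) with w = 17.3 mm and f = 1400 mm.
w/2f = 0.00618; arctan(0.00618) ≈ 0.3540°, so α ≈ 0.7080°.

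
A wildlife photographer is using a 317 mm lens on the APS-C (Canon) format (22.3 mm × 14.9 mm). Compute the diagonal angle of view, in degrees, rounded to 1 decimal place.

4.8°

Sensor diagonal = √(22.3² + 14.9²) = √719.3000 ≈ 26.8198 mm.
Angle of view α = 2·arctan(d/2f) with d = 26.8198 mm and f = 317 mm.
d/2f = 0.04230; arctan(0.04230) ≈ 2.4223°, so α ≈ 4.8446°.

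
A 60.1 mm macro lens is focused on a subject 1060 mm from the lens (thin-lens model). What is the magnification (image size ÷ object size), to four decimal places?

Thin lens: 1/f = 1/dₒ + 1/dᵢ → 1/dᵢ = 1/60.1 − 1/1060 = 0.0156955 mm⁻¹, so dᵢ ≈ 63.7124 mm.
Magnification m = dᵢ/dₒ = 63.7124/1060 ≈ 0.06011.

0.0601×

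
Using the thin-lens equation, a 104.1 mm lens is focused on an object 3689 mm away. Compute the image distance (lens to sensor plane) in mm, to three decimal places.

107.123 mm

1/dᵢ = 1/f − 1/dₒ = 1/104.1 − 1/3689 = 0.0093351 mm⁻¹.
dᵢ = 1/0.0093351 ≈ 107.1229 mm.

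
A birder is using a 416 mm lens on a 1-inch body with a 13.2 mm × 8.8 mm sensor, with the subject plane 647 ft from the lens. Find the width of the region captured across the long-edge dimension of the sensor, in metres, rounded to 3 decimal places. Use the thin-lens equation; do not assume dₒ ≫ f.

dₒ: 647 ft × 304.8 mm/ft = 197205.59 mm.
Similar triangles through the lens centre give W/dₒ = w/dᵢ; with 1/f = 1/dₒ + 1/dᵢ this gives W = w·(dₒ − f)/f.
W = 13.2 mm × (197206 − 416) / 416 = 13.2 × 473.0519 ≈ 6244.285 mm = 6.24429 m.

6.244 m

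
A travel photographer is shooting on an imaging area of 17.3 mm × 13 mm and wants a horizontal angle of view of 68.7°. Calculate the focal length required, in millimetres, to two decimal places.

From α = 2·arctan(w/2f) we get f = w / (2·tan(α/2)).
With w = 17.3 mm and α/2 = 34.35°, tan(α/2) ≈ 0.68343, so f ≈ 17.3 / 1.36687 ≈ 12.6567 mm.

12.66 mm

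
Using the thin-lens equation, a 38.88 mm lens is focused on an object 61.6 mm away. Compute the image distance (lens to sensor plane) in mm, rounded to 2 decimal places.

105.41 mm

1/dᵢ = 1/f − 1/dₒ = 1/38.88 − 1/61.6 = 0.0094864 mm⁻¹.
dᵢ = 1/0.0094864 ≈ 105.4141 mm.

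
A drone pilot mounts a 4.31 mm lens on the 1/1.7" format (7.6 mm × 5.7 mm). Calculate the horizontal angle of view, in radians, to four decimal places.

Angle of view α = 2·arctan(w/2f) with w = 7.6 mm and f = 4.31 mm.
w/2f = 0.88167; arctan(0.88167) ≈ 0.7226 rad, so α ≈ 1.4452 rad.

1.4452 rad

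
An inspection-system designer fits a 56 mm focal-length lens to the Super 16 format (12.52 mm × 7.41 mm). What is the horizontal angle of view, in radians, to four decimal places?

Angle of view α = 2·arctan(w/2f) with w = 12.52 mm and f = 56 mm.
w/2f = 0.11179; arctan(0.11179) ≈ 0.1113 rad, so α ≈ 0.2226 rad.

0.2226 rad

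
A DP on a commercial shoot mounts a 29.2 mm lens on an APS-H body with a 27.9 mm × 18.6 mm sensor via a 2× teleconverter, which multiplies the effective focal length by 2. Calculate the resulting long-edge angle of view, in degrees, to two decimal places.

Effective focal length f = 29.2 × 2 = 58.4 mm.
α = 2·arctan(27.9 / (2 × 58.4)) = 2·arctan(0.23887) ≈ 26.8690°.

26.87°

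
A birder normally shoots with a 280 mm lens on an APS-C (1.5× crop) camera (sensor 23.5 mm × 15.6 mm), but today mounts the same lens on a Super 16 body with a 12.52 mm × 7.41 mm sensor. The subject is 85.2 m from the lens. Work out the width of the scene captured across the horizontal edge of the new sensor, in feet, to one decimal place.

12.5 ft

The focal length stays 280 mm; the relevant sensor dimension is now w = 12.52 mm. Object distance dₒ = 85.2 m = 85200 mm.
Thin-lens field width W = w·(dₒ − f)/f = 12.52 × (85200 − 280)/280 ≈ 3797.137 mm = 3797.137/304.8 ft = 12.4578 ft.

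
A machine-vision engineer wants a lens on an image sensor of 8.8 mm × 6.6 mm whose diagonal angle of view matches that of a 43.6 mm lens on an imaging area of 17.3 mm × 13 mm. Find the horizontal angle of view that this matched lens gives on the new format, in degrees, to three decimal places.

22.458°

Sensor diagonal = √(17.3² + 13²) = √468.2900 ≈ 21.6400 mm.
Sensor diagonal = √(8.8² + 6.6²) = √121.0000 ≈ 11.0000 mm.
Equal diagonal AOV ⇒ f₂ = f₁ · 11.0000/21.6400 = 43.6 × 0.50832 ≈ 22.1627 mm.
Horizontal AOV on the new format = 2·arctan(8.8 / (2 × 22.1627)) = 2·arctan(0.19853) ≈ 22.4581°.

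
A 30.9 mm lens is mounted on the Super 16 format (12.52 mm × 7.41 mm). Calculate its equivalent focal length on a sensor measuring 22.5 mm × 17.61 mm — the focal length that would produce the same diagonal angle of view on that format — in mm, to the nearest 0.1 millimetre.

60.7 mm

Sensor diagonal = √(12.52² + 7.41²) = √211.6585 ≈ 14.5485 mm.
Sensor diagonal = √(22.5² + 17.61²) = √816.3621 ≈ 28.5721 mm.
Equal angle of view means equal diagonal/f ratio, so f₂ = f₁ · (diagonal₂/diagonal₁) = 30.9 × 28.5721/14.5485.
f₂ = 30.9 × 1.96392 ≈ 60.685 mm.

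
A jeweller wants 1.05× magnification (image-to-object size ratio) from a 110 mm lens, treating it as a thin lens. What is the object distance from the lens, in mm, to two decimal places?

With m = dᵢ/dₒ and 1/f = 1/dₒ + 1/dᵢ, substituting dᵢ = m·dₒ gives 1/f = (1 + 1/m)/dₒ, hence dₒ = f·(1 + 1/m).
dₒ = 110 × (1 + 1/1.05) = 110 × 1.95238 ≈ 214.762 mm.

214.76 mm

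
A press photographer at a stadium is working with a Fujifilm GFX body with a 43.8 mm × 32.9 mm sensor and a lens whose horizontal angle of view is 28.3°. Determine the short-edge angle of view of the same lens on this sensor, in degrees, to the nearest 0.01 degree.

From the horizontal AOV: f = 43.8 / (2·tan(14.15°)) = 43.8 / 0.50422 ≈ 86.8666 mm.
Short-edge AOV = 2·arctan(32.9 / (2 × 86.8666)) = 2·arctan(0.18937) ≈ 21.4463°.

21.45°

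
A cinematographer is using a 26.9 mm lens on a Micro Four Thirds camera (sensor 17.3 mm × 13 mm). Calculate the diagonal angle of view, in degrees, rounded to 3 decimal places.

Sensor diagonal = √(17.3² + 13²) = √468.2900 ≈ 21.6400 mm.
Angle of view α = 2·arctan(d/2f) with d = 21.6400 mm and f = 26.9 mm.
d/2f = 0.40223; arctan(0.40223) ≈ 21.9115°, so α ≈ 43.8230°.

43.823°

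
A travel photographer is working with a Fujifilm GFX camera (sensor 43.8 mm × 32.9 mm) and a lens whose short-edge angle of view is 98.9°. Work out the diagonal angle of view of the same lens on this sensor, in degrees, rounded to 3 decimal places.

From the short-edge AOV: f = 32.9 / (2·tan(49.45°)) = 32.9 / 2.33757 ≈ 14.0745 mm.
Sensor diagonal = √(43.8² + 32.9²) = √3000.8500 ≈ 54.7800 mm.
Diagonal AOV = 2·arctan(54.7800 / (2 × 14.0745)) = 2·arctan(1.94608) ≈ 125.6069°.

125.607°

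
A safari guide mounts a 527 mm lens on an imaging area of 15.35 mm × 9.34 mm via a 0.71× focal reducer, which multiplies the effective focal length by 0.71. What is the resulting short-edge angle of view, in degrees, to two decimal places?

1.43°

Effective focal length f = 527 × 0.71 = 374.17 mm.
α = 2·arctan(9.34 / (2 × 374.17)) = 2·arctan(0.01248) ≈ 1.4301°.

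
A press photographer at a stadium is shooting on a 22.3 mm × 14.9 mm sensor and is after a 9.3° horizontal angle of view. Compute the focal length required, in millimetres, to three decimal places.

From α = 2·arctan(w/2f) we get f = w / (2·tan(α/2)).
With w = 22.3 mm and α/2 = 4.65°, tan(α/2) ≈ 0.08134, so f ≈ 22.3 / 0.16267 ≈ 137.0849 mm.

137.085 mm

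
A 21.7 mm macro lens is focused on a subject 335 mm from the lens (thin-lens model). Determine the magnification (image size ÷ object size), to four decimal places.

Thin lens: 1/f = 1/dₒ + 1/dᵢ → 1/dᵢ = 1/21.7 − 1/335 = 0.0430979 mm⁻¹, so dᵢ ≈ 23.2030 mm.
Magnification m = dᵢ/dₒ = 23.2030/335 ≈ 0.06926.

0.0693×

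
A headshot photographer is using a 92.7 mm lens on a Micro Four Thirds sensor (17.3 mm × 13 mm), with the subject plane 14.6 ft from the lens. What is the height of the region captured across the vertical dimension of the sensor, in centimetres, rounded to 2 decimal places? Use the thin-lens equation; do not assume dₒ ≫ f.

dₒ: 14.6 ft × 304.8 mm/ft = 4450.08 mm.
Similar triangles through the lens centre give W/dₒ = h/dᵢ; with 1/f = 1/dₒ + 1/dᵢ this gives W = h·(dₒ − f)/f.
W = 13 mm × (4450.08 − 92.7) / 92.7 = 13 × 47.0052 ≈ 611.067 mm = 61.1067 cm.

61.11 cm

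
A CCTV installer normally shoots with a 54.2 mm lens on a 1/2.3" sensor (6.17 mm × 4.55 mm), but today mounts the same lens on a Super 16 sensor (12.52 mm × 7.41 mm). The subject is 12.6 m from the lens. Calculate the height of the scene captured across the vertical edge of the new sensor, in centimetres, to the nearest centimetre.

172 cm

The focal length stays 54.2 mm; the relevant sensor dimension is now h = 7.41 mm. Object distance dₒ = 12.6 m = 12600 mm.
Thin-lens field height W = h·(dₒ − f)/f = 7.41 × (12600 − 54.2)/54.2 ≈ 1715.210 mm = 171.521 cm.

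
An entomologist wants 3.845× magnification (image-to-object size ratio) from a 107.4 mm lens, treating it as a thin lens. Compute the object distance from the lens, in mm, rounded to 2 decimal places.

With m = dᵢ/dₒ and 1/f = 1/dₒ + 1/dᵢ, substituting dᵢ = m·dₒ gives 1/f = (1 + 1/m)/dₒ, hence dₒ = f·(1 + 1/m).
dₒ = 107.4 × (1 + 1/3.845) = 107.4 × 1.26008 ≈ 135.332 mm.

135.33 mm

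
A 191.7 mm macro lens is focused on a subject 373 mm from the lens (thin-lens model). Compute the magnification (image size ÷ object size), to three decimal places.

Thin lens: 1/f = 1/dₒ + 1/dᵢ → 1/dᵢ = 1/191.7 − 1/373 = 0.0025355 mm⁻¹, so dᵢ ≈ 394.3966 mm.
Magnification m = dᵢ/dₒ = 394.3966/373 ≈ 1.05736.

1.057×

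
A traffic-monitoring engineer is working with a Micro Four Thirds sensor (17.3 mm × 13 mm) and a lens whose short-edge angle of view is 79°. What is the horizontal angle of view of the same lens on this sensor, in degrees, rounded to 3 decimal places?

95.297°

From the short-edge AOV: f = 13 / (2·tan(39.5°)) = 13 / 1.64867 ≈ 7.8851 mm.
Horizontal AOV = 2·arctan(17.3 / (2 × 7.8851)) = 2·arctan(1.09700) ≈ 95.2969°.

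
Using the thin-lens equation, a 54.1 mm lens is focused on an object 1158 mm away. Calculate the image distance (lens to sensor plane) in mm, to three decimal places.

1/dᵢ = 1/f − 1/dₒ = 1/54.1 − 1/1158 = 0.0176207 mm⁻¹.
dᵢ = 1/0.0176207 ≈ 56.7513 mm.

56.751 mm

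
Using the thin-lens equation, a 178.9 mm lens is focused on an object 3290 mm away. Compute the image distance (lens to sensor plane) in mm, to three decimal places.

1/dᵢ = 1/f − 1/dₒ = 1/178.9 − 1/3290 = 0.0052858 mm⁻¹.
dᵢ = 1/0.0052858 ≈ 189.1874 mm.

189.187 mm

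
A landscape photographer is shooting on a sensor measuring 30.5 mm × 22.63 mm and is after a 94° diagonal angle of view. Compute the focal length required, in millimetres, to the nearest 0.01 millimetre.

17.71 mm

Sensor diagonal = √(30.5² + 22.63²) = √1442.3669 ≈ 37.9785 mm.
From α = 2·arctan(d/2f) we get f = d / (2·tan(α/2)).
With d = 37.9785 mm and α/2 = 47°, tan(α/2) ≈ 1.07237, so f ≈ 37.9785 / 2.14474 ≈ 17.7078 mm.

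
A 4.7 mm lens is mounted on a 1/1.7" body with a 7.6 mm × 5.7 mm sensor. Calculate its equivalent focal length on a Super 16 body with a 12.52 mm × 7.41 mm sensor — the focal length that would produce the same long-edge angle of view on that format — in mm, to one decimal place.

7.7 mm

Equal angle of view means equal width/f ratio, so f₂ = f₁ · (width₂/width₁) = 4.7 × 12.52/7.6.
f₂ = 4.7 × 1.64737 ≈ 7.743 mm.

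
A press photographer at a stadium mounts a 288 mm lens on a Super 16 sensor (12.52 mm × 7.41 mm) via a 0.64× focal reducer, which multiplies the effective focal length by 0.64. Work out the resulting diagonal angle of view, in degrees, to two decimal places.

Effective focal length f = 288 × 0.64 = 184.32 mm.
Sensor diagonal = √(12.52² + 7.41²) = √211.6585 ≈ 14.5485 mm.
α = 2·arctan(14.548 / (2 × 184.32)) = 2·arctan(0.03947) ≈ 4.5200°.

4.52°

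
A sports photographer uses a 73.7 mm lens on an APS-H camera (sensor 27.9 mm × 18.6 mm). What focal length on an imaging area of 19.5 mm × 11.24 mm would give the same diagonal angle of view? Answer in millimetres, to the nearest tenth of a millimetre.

Sensor diagonal = √(27.9² + 18.6²) = √1124.3700 ≈ 33.5316 mm.
Sensor diagonal = √(19.5² + 11.24²) = √506.5876 ≈ 22.5075 mm.
Equal angle of view means equal diagonal/f ratio, so f₂ = f₁ · (diagonal₂/diagonal₁) = 73.7 × 22.5075/33.5316.
f₂ = 73.7 × 0.67123 ≈ 49.470 mm.

49.5 mm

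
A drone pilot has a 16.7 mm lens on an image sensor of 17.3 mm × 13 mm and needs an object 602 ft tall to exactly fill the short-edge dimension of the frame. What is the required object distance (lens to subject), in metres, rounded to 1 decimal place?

W: 602 ft × 304.8 mm/ft = 183489.59 mm.
Magnification m = h/W = dᵢ/dₒ; combined with 1/f = 1/dₒ + 1/dᵢ this gives dₒ = f·(1 + W/h).
dₒ = 16.7 mm × (1 + 183490/13) = 16.7 × 14115.5842 ≈ 235730.256 mm = 235.73 m.

235.7 m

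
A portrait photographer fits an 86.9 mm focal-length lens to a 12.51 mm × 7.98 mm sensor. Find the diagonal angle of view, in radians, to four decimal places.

0.1703 rad

Sensor diagonal = √(12.51² + 7.98²) = √220.1805 ≈ 14.8385 mm.
Angle of view α = 2·arctan(d/2f) with d = 14.8385 mm and f = 86.9 mm.
d/2f = 0.08538; arctan(0.08538) ≈ 0.0852 rad, so α ≈ 0.1703 rad.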